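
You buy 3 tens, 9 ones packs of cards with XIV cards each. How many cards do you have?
Convert XIV (Roman numeral) → 10 + 4 = 14 (decimal)
Convert 3 tens, 9 ones (place-value notation) → 3×10 + 9 = 39 (decimal)
Compute 14 × 39 = 546
546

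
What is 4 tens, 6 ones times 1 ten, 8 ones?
Convert 4 tens, 6 ones (place-value notation) → 4×10 + 6 = 46 (decimal)
Convert 1 ten, 8 ones (place-value notation) → 1×10 + 8 = 18 (decimal)
Compute 46 × 18 = 828
828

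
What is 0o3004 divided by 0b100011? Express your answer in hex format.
Convert 0o3004 (octal) → 3×512 + 4 = 1540 (decimal)
Convert 0b100011 (binary) → 32 + 2 + 1 = 35 (decimal)
Compute 1540 ÷ 35 = 44
Convert 44 (decimal) → 44 = 2×16 + 12 → 0x2C (hexadecimal)
0x2C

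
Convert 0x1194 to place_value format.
Convert 0x1194 (hexadecimal) → 1×4096 + 1×256 + 9×16 + 4 = 4500 (decimal)
Convert 4500 (decimal) → 4500 = 4×1000 + 5×100 → 4 thousands, 5 hundreds (place-value notation)
4 thousands, 5 hundreds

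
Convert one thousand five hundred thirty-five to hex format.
Convert one thousand five hundred thirty-five (English words) → 1×1000 + 5×100 + 35 = 1535 (decimal)
Convert 1535 (decimal) → 1535 = 5×256 + 15×16 + 15 → 0x5FF (hexadecimal)
0x5FF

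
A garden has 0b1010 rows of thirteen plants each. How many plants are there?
Convert thirteen (English words) → 13 (decimal)
Convert 0b1010 (binary) → 8 + 2 = 10 (decimal)
Compute 13 × 10 = 130
130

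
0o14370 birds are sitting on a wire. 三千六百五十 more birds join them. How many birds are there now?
Convert 0o14370 (octal) → 1×4096 + 4×512 + 3×64 + 7×8 = 6392 (decimal)
Convert 三千六百五十 (Chinese numeral) → 3×1000 + 6×100 + 5×10 = 3650 (decimal)
Compute 6392 + 3650 = 10042
10042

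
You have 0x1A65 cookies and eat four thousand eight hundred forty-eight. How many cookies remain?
Convert 0x1A65 (hexadecimal) → 1×4096 + 10×256 + 6×16 + 5 = 6757 (decimal)
Convert four thousand eight hundred forty-eight (English words) → 4×1000 + 8×100 + 48 = 4848 (decimal)
Compute 6757 - 4848 = 1909
1909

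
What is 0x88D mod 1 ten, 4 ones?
Convert 0x88D (hexadecimal) → 8×256 + 8×16 + 13 = 2189 (decimal)
Convert 1 ten, 4 ones (place-value notation) → 1×10 + 4 = 14 (decimal)
Compute 2189 mod 14 = 5
5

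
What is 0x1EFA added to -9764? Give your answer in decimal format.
Convert 0x1EFA (hexadecimal) → 1×4096 + 14×256 + 15×16 + 10 = 7930 (decimal)
Compute 7930 + -9764 = -1834
-1834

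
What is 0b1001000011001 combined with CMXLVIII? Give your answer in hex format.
Convert 0b1001000011001 (binary) → 4096 + 512 + 16 + 8 + 1 = 4633 (decimal)
Convert CMXLVIII (Roman numeral) → 900 + 40 + 5 + 1 + 1 + 1 = 948 (decimal)
Compute 4633 + 948 = 5581
Convert 5581 (decimal) → 5581 = 1×4096 + 5×256 + 12×16 + 13 → 0x15CD (hexadecimal)
0x15CD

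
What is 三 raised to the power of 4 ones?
Convert 三 (Chinese numeral) → 3 (decimal)
Convert 4 ones (place-value notation) → 4 (decimal)
Compute 3 ^ 4 = 81
81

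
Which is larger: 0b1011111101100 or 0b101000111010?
Convert 0b1011111101100 (binary) → 4096 + 1024 + 512 + 256 + 128 + 64 + 32 + 8 + 4 = 6124 (decimal)
Convert 0b101000111010 (binary) → 2048 + 512 + 32 + 16 + 8 + 2 = 2618 (decimal)
Compare 6124 vs 2618: larger = 6124
6124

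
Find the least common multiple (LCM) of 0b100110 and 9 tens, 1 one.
Convert 0b100110 (binary) → 32 + 4 + 2 = 38 (decimal)
Convert 9 tens, 1 one (place-value notation) → 9×10 + 1 = 91 (decimal)
Compute lcm(38, 91) = 3458
3458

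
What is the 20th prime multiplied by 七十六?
Convert the 20th prime (prime index) → 71 (decimal)
Convert 七十六 (Chinese numeral) → 7×10 + 6 = 76 (decimal)
Compute 71 × 76 = 5396
5396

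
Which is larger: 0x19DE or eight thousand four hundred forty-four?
Convert 0x19DE (hexadecimal) → 1×4096 + 9×256 + 13×16 + 14 = 6622 (decimal)
Convert eight thousand four hundred forty-four (English words) → 8×1000 + 4×100 + 44 = 8444 (decimal)
Compare 6622 vs 8444: larger = 8444
8444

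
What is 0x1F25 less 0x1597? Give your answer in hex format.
Convert 0x1F25 (hexadecimal) → 1×4096 + 15×256 + 2×16 + 5 = 7973 (decimal)
Convert 0x1597 (hexadecimal) → 1×4096 + 5×256 + 9×16 + 7 = 5527 (decimal)
Compute 7973 - 5527 = 2446
Convert 2446 (decimal) → 2446 = 9×256 + 8×16 + 14 → 0x98E (hexadecimal)
0x98E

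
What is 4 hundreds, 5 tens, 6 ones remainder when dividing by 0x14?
Convert 4 hundreds, 5 tens, 6 ones (place-value notation) → 4×100 + 5×10 + 6 = 456 (decimal)
Convert 0x14 (hexadecimal) → 1×16 + 4 = 20 (decimal)
Compute 456 mod 20 = 16
16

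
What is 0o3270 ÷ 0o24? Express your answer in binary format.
Convert 0o3270 (octal) → 3×512 + 2×64 + 7×8 = 1720 (decimal)
Convert 0o24 (octal) → 2×8 + 4 = 20 (decimal)
Compute 1720 ÷ 20 = 86
Convert 86 (decimal) → 86 = 64 + 16 + 4 + 2 → 0b1010110 (binary)
0b1010110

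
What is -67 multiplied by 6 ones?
Convert 6 ones (place-value notation) → 6 (decimal)
Compute -67 × 6 = -402
-402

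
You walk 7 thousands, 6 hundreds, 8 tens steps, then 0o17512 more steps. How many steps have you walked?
Convert 7 thousands, 6 hundreds, 8 tens (place-value notation) → 7×1000 + 6×100 + 8×10 = 7680 (decimal)
Convert 0o17512 (octal) → 1×4096 + 7×512 + 5×64 + 1×8 + 2 = 8010 (decimal)
Compute 7680 + 8010 = 15690
15690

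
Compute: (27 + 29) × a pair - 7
Convert a pair (colloquial) → 2 (decimal)
Expression in decimal: (27 + 29) × 2 - 7
Parentheses first: 27 + 29 = 56
Multiply: 56 × 2 = 112
Subtract: 112 - 7 = 105
105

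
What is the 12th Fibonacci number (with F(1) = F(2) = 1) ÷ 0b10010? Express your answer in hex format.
Convert the 12th Fibonacci number (with F(1) = F(2) = 1) (Fibonacci index) → 1, 1, 2, 3, 5, 8, 13, 21, 34, 55, 89, 144 → 144 (decimal)
Convert 0b10010 (binary) → 16 + 2 = 18 (decimal)
Compute 144 ÷ 18 = 8
Convert 8 (decimal) → 0x8 (hexadecimal)
0x8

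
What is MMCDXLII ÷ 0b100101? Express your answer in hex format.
Convert MMCDXLII (Roman numeral) → 1000 + 1000 + 400 + 40 + 1 + 1 = 2442 (decimal)
Convert 0b100101 (binary) → 32 + 4 + 1 = 37 (decimal)
Compute 2442 ÷ 37 = 66
Convert 66 (decimal) → 66 = 4×16 + 2 → 0x42 (hexadecimal)
0x42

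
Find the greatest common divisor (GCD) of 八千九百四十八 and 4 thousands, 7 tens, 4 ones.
Convert 八千九百四十八 (Chinese numeral) → 8×1000 + 9×100 + 4×10 + 8 = 8948 (decimal)
Convert 4 thousands, 7 tens, 4 ones (place-value notation) → 4×1000 + 7×10 + 4 = 4074 (decimal)
Compute gcd(8948, 4074) = 2
2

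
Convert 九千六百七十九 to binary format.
Convert 九千六百七十九 (Chinese numeral) → 9×1000 + 6×100 + 7×10 + 9 = 9679 (decimal)
Convert 9679 (decimal) → 9679 = 8192 + 1024 + 256 + 128 + 64 + 8 + 4 + 2 + 1 → 0b10010111001111 (binary)
0b10010111001111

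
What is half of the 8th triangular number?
The 8th triangular number = 8×9/2 = 36
Compute 36 ÷ 2 = 18
18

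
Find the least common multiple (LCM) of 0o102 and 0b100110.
Convert 0o102 (octal) → 1×64 + 2 = 66 (decimal)
Convert 0b100110 (binary) → 32 + 4 + 2 = 38 (decimal)
Compute lcm(66, 38) = 1254
1254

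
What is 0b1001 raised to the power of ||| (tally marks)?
Convert 0b1001 (binary) → 8 + 1 = 9 (decimal)
Convert ||| (tally marks) → 3 (decimal)
Compute 9 ^ 3 = 729
729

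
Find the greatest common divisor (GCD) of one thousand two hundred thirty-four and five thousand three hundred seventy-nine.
Convert one thousand two hundred thirty-four (English words) → 1×1000 + 2×100 + 34 = 1234 (decimal)
Convert five thousand three hundred seventy-nine (English words) → 5×1000 + 3×100 + 79 = 5379 (decimal)
Compute gcd(1234, 5379) = 1
1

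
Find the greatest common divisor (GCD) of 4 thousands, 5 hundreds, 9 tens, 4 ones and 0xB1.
Convert 4 thousands, 5 hundreds, 9 tens, 4 ones (place-value notation) → 4×1000 + 5×100 + 9×10 + 4 = 4594 (decimal)
Convert 0xB1 (hexadecimal) → 11×16 + 1 = 177 (decimal)
Compute gcd(4594, 177) = 1
1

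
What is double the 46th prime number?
The 46th prime number = 199
Compute 199 × 2 = 398
398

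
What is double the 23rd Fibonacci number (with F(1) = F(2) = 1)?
The 23rd Fibonacci number (with F(1) = F(2) = 1) = 28657
Compute 28657 × 2 = 57314
57314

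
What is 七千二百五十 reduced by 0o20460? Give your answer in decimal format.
Convert 七千二百五十 (Chinese numeral) → 7×1000 + 2×100 + 5×10 = 7250 (decimal)
Convert 0o20460 (octal) → 2×4096 + 4×64 + 6×8 = 8496 (decimal)
Compute 7250 - 8496 = -1246
-1246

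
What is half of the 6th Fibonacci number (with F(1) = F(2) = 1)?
The 6th Fibonacci number (with F(1) = F(2) = 1): 1, 1, 2, 3, 5, 8 → 8
Compute 8 ÷ 2 = 4
4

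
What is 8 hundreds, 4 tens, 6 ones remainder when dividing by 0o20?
Convert 8 hundreds, 4 tens, 6 ones (place-value notation) → 8×100 + 4×10 + 6 = 846 (decimal)
Convert 0o20 (octal) → 2×8 = 16 (decimal)
Compute 846 mod 16 = 14
14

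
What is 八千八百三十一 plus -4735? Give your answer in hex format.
Convert 八千八百三十一 (Chinese numeral) → 8×1000 + 8×100 + 3×10 + 1 = 8831 (decimal)
Compute 8831 + -4735 = 4096
Convert 4096 (decimal) → 4096 = 1×4096 → 0x1000 (hexadecimal)
0x1000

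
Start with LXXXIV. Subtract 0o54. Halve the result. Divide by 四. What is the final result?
Convert LXXXIV (Roman numeral) → 50 + 10 + 10 + 10 + 4 = 84 (decimal)
Start: 84
Convert 0o54 (octal) → 5×8 + 4 = 44 (decimal)
84 - 44 = 40
40 ÷ 2 = 20
Convert 四 (Chinese numeral) → 4 (decimal)
20 ÷ 4 = 5
5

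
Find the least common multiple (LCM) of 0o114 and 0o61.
Convert 0o114 (octal) → 1×64 + 1×8 + 4 = 76 (decimal)
Convert 0o61 (octal) → 6×8 + 1 = 49 (decimal)
Compute lcm(76, 49) = 3724
3724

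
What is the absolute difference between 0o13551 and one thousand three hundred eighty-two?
Convert 0o13551 (octal) → 1×4096 + 3×512 + 5×64 + 5×8 + 1 = 5993 (decimal)
Convert one thousand three hundred eighty-two (English words) → 1×1000 + 3×100 + 82 = 1382 (decimal)
Compute |5993 - 1382| = 4611
4611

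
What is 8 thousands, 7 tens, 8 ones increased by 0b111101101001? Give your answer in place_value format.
Convert 8 thousands, 7 tens, 8 ones (place-value notation) → 8×1000 + 7×10 + 8 = 8078 (decimal)
Convert 0b111101101001 (binary) → 2048 + 1024 + 512 + 256 + 64 + 32 + 8 + 1 = 3945 (decimal)
Compute 8078 + 3945 = 12023
Convert 12023 (decimal) → 12023 = 12×1000 + 2×10 + 3 → 12 thousands, 2 tens, 3 ones (place-value notation)
12 thousands, 2 tens, 3 ones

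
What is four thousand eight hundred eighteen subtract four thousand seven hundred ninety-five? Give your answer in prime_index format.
Convert four thousand eight hundred eighteen (English words) → 4×1000 + 8×100 + 18 = 4818 (decimal)
Convert four thousand seven hundred ninety-five (English words) → 4×1000 + 7×100 + 95 = 4795 (decimal)
Compute 4818 - 4795 = 23
Convert 23 (decimal) → the 9th prime (prime index)
the 9th prime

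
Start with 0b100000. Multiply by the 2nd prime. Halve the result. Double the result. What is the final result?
Convert 0b100000 (binary) → 32 (decimal)
Start: 32
Convert the 2nd prime (prime index) → 3 (decimal)
32 × 3 = 96
96 ÷ 2 = 48
48 × 2 = 96
96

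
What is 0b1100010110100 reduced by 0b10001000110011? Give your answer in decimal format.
Convert 0b1100010110100 (binary) → 4096 + 2048 + 128 + 32 + 16 + 4 = 6324 (decimal)
Convert 0b10001000110011 (binary) → 8192 + 512 + 32 + 16 + 2 + 1 = 8755 (decimal)
Compute 6324 - 8755 = -2431
-2431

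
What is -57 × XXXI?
Convert XXXI (Roman numeral) → 10 + 10 + 10 + 1 = 31 (decimal)
Compute -57 × 31 = -1767
-1767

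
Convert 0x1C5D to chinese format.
Convert 0x1C5D (hexadecimal) → 1×4096 + 12×256 + 5×16 + 13 = 7261 (decimal)
Convert 7261 (decimal) → 7261 = 7×1000 + 2×100 + 6×10 + 1 → 七千二百六十一 (Chinese numeral)
七千二百六十一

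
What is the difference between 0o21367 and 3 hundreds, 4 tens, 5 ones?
Convert 0o21367 (octal) → 2×4096 + 1×512 + 3×64 + 6×8 + 7 = 8951 (decimal)
Convert 3 hundreds, 4 tens, 5 ones (place-value notation) → 3×100 + 4×10 + 5 = 345 (decimal)
Difference: |8951 - 345| = 8606
8606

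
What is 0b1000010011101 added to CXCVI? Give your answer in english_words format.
Convert 0b1000010011101 (binary) → 4096 + 128 + 16 + 8 + 4 + 1 = 4253 (decimal)
Convert CXCVI (Roman numeral) → 100 + 90 + 5 + 1 = 196 (decimal)
Compute 4253 + 196 = 4449
Convert 4449 (decimal) → 4449 = 4×1000 + 4×100 + 49 → four thousand four hundred forty-nine (English words)
four thousand four hundred forty-nine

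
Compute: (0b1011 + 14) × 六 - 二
Convert 0b1011 (binary) → 8 + 2 + 1 = 11 (decimal)
Convert 六 (Chinese numeral) → 6 (decimal)
Convert 二 (Chinese numeral) → 2 (decimal)
Expression in decimal: (11 + 14) × 6 - 2
Parentheses first: 11 + 14 = 25
Multiply: 25 × 6 = 150
Subtract: 150 - 2 = 148
148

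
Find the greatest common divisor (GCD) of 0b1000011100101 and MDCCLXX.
Convert 0b1000011100101 (binary) → 4096 + 128 + 64 + 32 + 4 + 1 = 4325 (decimal)
Convert MDCCLXX (Roman numeral) → 1000 + 500 + 100 + 100 + 50 + 10 + 10 = 1770 (decimal)
Compute gcd(4325, 1770) = 5
5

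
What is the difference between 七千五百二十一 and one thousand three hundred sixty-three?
Convert 七千五百二十一 (Chinese numeral) → 7×1000 + 5×100 + 2×10 + 1 = 7521 (decimal)
Convert one thousand three hundred sixty-three (English words) → 1×1000 + 3×100 + 63 = 1363 (decimal)
Difference: |7521 - 1363| = 6158
6158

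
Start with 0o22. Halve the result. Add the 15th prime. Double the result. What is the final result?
Convert 0o22 (octal) → 2×8 + 2 = 18 (decimal)
Start: 18
18 ÷ 2 = 9
Convert the 15th prime (prime index) → 47 (decimal)
9 + 47 = 56
56 × 2 = 112
112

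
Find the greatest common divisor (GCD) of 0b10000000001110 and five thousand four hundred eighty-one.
Convert 0b10000000001110 (binary) → 8192 + 8 + 4 + 2 = 8206 (decimal)
Convert five thousand four hundred eighty-one (English words) → 5×1000 + 4×100 + 81 = 5481 (decimal)
Compute gcd(8206, 5481) = 1
1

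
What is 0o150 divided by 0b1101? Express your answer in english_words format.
Convert 0o150 (octal) → 1×64 + 5×8 = 104 (decimal)
Convert 0b1101 (binary) → 8 + 4 + 1 = 13 (decimal)
Compute 104 ÷ 13 = 8
Convert 8 (decimal) → eight (English words)
eight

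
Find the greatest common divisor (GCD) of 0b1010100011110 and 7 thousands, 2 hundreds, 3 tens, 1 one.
Convert 0b1010100011110 (binary) → 4096 + 1024 + 256 + 16 + 8 + 4 + 2 = 5406 (decimal)
Convert 7 thousands, 2 hundreds, 3 tens, 1 one (place-value notation) → 7×1000 + 2×100 + 3×10 + 1 = 7231 (decimal)
Compute gcd(5406, 7231) = 1
1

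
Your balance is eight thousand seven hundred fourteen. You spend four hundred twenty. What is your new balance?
Convert eight thousand seven hundred fourteen (English words) → 8×1000 + 7×100 + 14 = 8714 (decimal)
Convert four hundred twenty (English words) → 4×100 + 20 = 420 (decimal)
Compute 8714 - 420 = 8294
8294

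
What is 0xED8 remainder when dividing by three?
Convert 0xED8 (hexadecimal) → 14×256 + 13×16 + 8 = 3800 (decimal)
Convert three (English words) → 3 (decimal)
Compute 3800 mod 3 = 2
2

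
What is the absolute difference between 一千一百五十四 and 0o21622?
Convert 一千一百五十四 (Chinese numeral) → 1×1000 + 1×100 + 5×10 + 4 = 1154 (decimal)
Convert 0o21622 (octal) → 2×4096 + 1×512 + 6×64 + 2×8 + 2 = 9106 (decimal)
Compute |1154 - 9106| = 7952
7952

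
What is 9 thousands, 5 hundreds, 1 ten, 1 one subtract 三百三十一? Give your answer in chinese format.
Convert 9 thousands, 5 hundreds, 1 ten, 1 one (place-value notation) → 9×1000 + 5×100 + 1×10 + 1 = 9511 (decimal)
Convert 三百三十一 (Chinese numeral) → 3×100 + 3×10 + 1 = 331 (decimal)
Compute 9511 - 331 = 9180
Convert 9180 (decimal) → 9180 = 9×1000 + 1×100 + 8×10 → 九千一百八十 (Chinese numeral)
九千一百八十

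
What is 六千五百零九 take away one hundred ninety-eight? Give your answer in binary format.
Convert 六千五百零九 (Chinese numeral) → 6×1000 + 5×100 + 9 = 6509 (decimal)
Convert one hundred ninety-eight (English words) → 1×100 + 98 = 198 (decimal)
Compute 6509 - 198 = 6311
Convert 6311 (decimal) → 6311 = 4096 + 2048 + 128 + 32 + 4 + 2 + 1 → 0b1100010100111 (binary)
0b1100010100111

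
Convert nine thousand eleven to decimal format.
Convert nine thousand eleven (English words) → 9×1000 + 11 = 9011 (decimal)
9011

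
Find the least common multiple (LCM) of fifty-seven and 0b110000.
Convert fifty-seven (English words) → 57 (decimal)
Convert 0b110000 (binary) → 32 + 16 = 48 (decimal)
Compute lcm(57, 48) = 912
912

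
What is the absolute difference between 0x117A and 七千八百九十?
Convert 0x117A (hexadecimal) → 1×4096 + 1×256 + 7×16 + 10 = 4474 (decimal)
Convert 七千八百九十 (Chinese numeral) → 7×1000 + 8×100 + 9×10 = 7890 (decimal)
Compute |4474 - 7890| = 3416
3416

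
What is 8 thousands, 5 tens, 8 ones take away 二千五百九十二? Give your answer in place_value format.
Convert 8 thousands, 5 tens, 8 ones (place-value notation) → 8×1000 + 5×10 + 8 = 8058 (decimal)
Convert 二千五百九十二 (Chinese numeral) → 2×1000 + 5×100 + 9×10 + 2 = 2592 (decimal)
Compute 8058 - 2592 = 5466
Convert 5466 (decimal) → 5466 = 5×1000 + 4×100 + 6×10 + 6 → 5 thousands, 4 hundreds, 6 tens, 6 ones (place-value notation)
5 thousands, 4 hundreds, 6 tens, 6 ones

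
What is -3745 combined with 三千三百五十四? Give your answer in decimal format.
Convert 三千三百五十四 (Chinese numeral) → 3×1000 + 3×100 + 5×10 + 4 = 3354 (decimal)
Compute -3745 + 3354 = -391
-391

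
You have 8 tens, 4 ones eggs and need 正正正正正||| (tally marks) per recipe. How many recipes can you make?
Convert 8 tens, 4 ones (place-value notation) → 8×10 + 4 = 84 (decimal)
Convert 正正正正正||| (tally marks) → 5 + 5 + 5 + 5 + 5 + 3 = 28 (decimal)
Compute 84 ÷ 28 = 3
3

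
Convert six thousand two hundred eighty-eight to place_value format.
Convert six thousand two hundred eighty-eight (English words) → 6×1000 + 2×100 + 88 = 6288 (decimal)
Convert 6288 (decimal) → 6288 = 6×1000 + 2×100 + 8×10 + 8 → 6 thousands, 2 hundreds, 8 tens, 8 ones (place-value notation)
6 thousands, 2 hundreds, 8 tens, 8 ones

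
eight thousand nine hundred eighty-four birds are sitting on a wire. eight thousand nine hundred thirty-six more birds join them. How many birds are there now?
Convert eight thousand nine hundred eighty-four (English words) → 8×1000 + 9×100 + 84 = 8984 (decimal)
Convert eight thousand nine hundred thirty-six (English words) → 8×1000 + 9×100 + 36 = 8936 (decimal)
Compute 8984 + 8936 = 17920
17920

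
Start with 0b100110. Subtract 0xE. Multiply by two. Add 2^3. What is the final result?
Convert 0b100110 (binary) → 32 + 4 + 2 = 38 (decimal)
Start: 38
Convert 0xE (hexadecimal) → 14 (decimal)
38 - 14 = 24
Convert two (English words) → 2 (decimal)
24 × 2 = 48
Convert 2^3 (power) → 8 (decimal)
48 + 8 = 56
56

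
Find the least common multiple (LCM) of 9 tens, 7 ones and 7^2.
Convert 9 tens, 7 ones (place-value notation) → 9×10 + 7 = 97 (decimal)
Convert 7^2 (power) → 49 (decimal)
Compute lcm(97, 49) = 4753
4753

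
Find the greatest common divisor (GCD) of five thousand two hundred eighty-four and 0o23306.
Convert five thousand two hundred eighty-four (English words) → 5×1000 + 2×100 + 84 = 5284 (decimal)
Convert 0o23306 (octal) → 2×4096 + 3×512 + 3×64 + 6 = 9926 (decimal)
Compute gcd(5284, 9926) = 2
2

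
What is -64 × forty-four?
Convert forty-four (English words) → 44 (decimal)
Compute -64 × 44 = -2816
-2816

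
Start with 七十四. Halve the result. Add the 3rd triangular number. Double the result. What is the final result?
Convert 七十四 (Chinese numeral) → 7×10 + 4 = 74 (decimal)
Start: 74
74 ÷ 2 = 37
Convert the 3rd triangular number (triangular index) → 3×4/2 = 6 (decimal)
37 + 6 = 43
43 × 2 = 86
86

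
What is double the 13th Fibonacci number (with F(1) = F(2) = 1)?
The 13th Fibonacci number (with F(1) = F(2) = 1): 1, 1, 2, 3, 5, 8, 13, 21, 34, 55, 89, 144, 233 → 233
Compute 233 × 2 = 466
466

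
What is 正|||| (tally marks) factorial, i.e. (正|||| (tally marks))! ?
Convert 正|||| (tally marks) → 5 + 4 = 9 (decimal)
Compute 9! = 362880
362880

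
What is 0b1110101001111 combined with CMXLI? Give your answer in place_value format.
Convert 0b1110101001111 (binary) → 4096 + 2048 + 1024 + 256 + 64 + 8 + 4 + 2 + 1 = 7503 (decimal)
Convert CMXLI (Roman numeral) → 900 + 40 + 1 = 941 (decimal)
Compute 7503 + 941 = 8444
Convert 8444 (decimal) → 8444 = 8×1000 + 4×100 + 4×10 + 4 → 8 thousands, 4 hundreds, 4 tens, 4 ones (place-value notation)
8 thousands, 4 hundreds, 4 tens, 4 ones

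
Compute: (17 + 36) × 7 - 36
Parentheses first: 17 + 36 = 53
Multiply: 53 × 7 = 371
Subtract: 371 - 36 = 335
335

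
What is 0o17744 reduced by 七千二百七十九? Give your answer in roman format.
Convert 0o17744 (octal) → 1×4096 + 7×512 + 7×64 + 4×8 + 4 = 8164 (decimal)
Convert 七千二百七十九 (Chinese numeral) → 7×1000 + 2×100 + 7×10 + 9 = 7279 (decimal)
Compute 8164 - 7279 = 885
Convert 885 (decimal) → 885 = 500 + 100 + 100 + 100 + 50 + 10 + 10 + 10 + 5 → DCCCLXXXV (Roman numeral)
DCCCLXXXV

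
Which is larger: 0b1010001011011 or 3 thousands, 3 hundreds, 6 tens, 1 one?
Convert 0b1010001011011 (binary) → 4096 + 1024 + 64 + 16 + 8 + 2 + 1 = 5211 (decimal)
Convert 3 thousands, 3 hundreds, 6 tens, 1 one (place-value notation) → 3×1000 + 3×100 + 6×10 + 1 = 3361 (decimal)
Compare 5211 vs 3361: larger = 5211
5211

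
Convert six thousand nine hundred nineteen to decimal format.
Convert six thousand nine hundred nineteen (English words) → 6×1000 + 9×100 + 19 = 6919 (decimal)
6919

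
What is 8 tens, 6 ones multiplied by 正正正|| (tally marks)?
Convert 8 tens, 6 ones (place-value notation) → 8×10 + 6 = 86 (decimal)
Convert 正正正|| (tally marks) → 5 + 5 + 5 + 2 = 17 (decimal)
Compute 86 × 17 = 1462
1462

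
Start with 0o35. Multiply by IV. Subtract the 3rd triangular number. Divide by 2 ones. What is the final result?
Convert 0o35 (octal) → 3×8 + 5 = 29 (decimal)
Start: 29
Convert IV (Roman numeral) → 4 (decimal)
29 × 4 = 116
Convert the 3rd triangular number (triangular index) → 3×4/2 = 6 (decimal)
116 - 6 = 110
Convert 2 ones (place-value notation) → 2 (decimal)
110 ÷ 2 = 55
55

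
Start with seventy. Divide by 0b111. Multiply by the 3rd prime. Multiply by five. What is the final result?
Convert seventy (English words) → 70 (decimal)
Start: 70
Convert 0b111 (binary) → 4 + 2 + 1 = 7 (decimal)
70 ÷ 7 = 10
Convert the 3rd prime (prime index) → 5 (decimal)
10 × 5 = 50
Convert five (English words) → 5 (decimal)
50 × 5 = 250
250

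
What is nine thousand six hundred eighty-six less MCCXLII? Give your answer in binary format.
Convert nine thousand six hundred eighty-six (English words) → 9×1000 + 6×100 + 86 = 9686 (decimal)
Convert MCCXLII (Roman numeral) → 1000 + 100 + 100 + 40 + 1 + 1 = 1242 (decimal)
Compute 9686 - 1242 = 8444
Convert 8444 (decimal) → 8444 = 8192 + 128 + 64 + 32 + 16 + 8 + 4 → 0b10000011111100 (binary)
0b10000011111100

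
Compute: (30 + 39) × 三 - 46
Convert 三 (Chinese numeral) → 3 (decimal)
Expression in decimal: (30 + 39) × 3 - 46
Parentheses first: 30 + 39 = 69
Multiply: 69 × 3 = 207
Subtract: 207 - 46 = 161
161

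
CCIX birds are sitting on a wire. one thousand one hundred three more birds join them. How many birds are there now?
Convert CCIX (Roman numeral) → 100 + 100 + 9 = 209 (decimal)
Convert one thousand one hundred three (English words) → 1×1000 + 1×100 + 3 = 1103 (decimal)
Compute 209 + 1103 = 1312
1312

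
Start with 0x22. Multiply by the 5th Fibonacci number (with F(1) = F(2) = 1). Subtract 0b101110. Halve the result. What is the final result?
Convert 0x22 (hexadecimal) → 2×16 + 2 = 34 (decimal)
Start: 34
Convert the 5th Fibonacci number (with F(1) = F(2) = 1) (Fibonacci index) → 1, 1, 2, 3, 5 → 5 (decimal)
34 × 5 = 170
Convert 0b101110 (binary) → 32 + 8 + 4 + 2 = 46 (decimal)
170 - 46 = 124
124 ÷ 2 = 62
62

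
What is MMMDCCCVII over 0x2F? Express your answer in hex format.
Convert MMMDCCCVII (Roman numeral) → 1000 + 1000 + 1000 + 500 + 100 + 100 + 100 + 5 + 1 + 1 = 3807 (decimal)
Convert 0x2F (hexadecimal) → 2×16 + 15 = 47 (decimal)
Compute 3807 ÷ 47 = 81
Convert 81 (decimal) → 81 = 5×16 + 1 → 0x51 (hexadecimal)
0x51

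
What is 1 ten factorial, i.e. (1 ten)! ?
Convert 1 ten (place-value notation) → 1×10 = 10 (decimal)
Compute 10! = 3628800
3628800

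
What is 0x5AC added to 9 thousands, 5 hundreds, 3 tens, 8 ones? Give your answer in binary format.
Convert 0x5AC (hexadecimal) → 5×256 + 10×16 + 12 = 1452 (decimal)
Convert 9 thousands, 5 hundreds, 3 tens, 8 ones (place-value notation) → 9×1000 + 5×100 + 3×10 + 8 = 9538 (decimal)
Compute 1452 + 9538 = 10990
Convert 10990 (decimal) → 10990 = 8192 + 2048 + 512 + 128 + 64 + 32 + 8 + 4 + 2 → 0b10101011101110 (binary)
0b10101011101110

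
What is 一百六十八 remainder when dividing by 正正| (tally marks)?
Convert 一百六十八 (Chinese numeral) → 1×100 + 6×10 + 8 = 168 (decimal)
Convert 正正| (tally marks) → 5 + 5 + 1 = 11 (decimal)
Compute 168 mod 11 = 3
3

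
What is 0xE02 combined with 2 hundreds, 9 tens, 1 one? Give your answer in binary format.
Convert 0xE02 (hexadecimal) → 14×256 + 2 = 3586 (decimal)
Convert 2 hundreds, 9 tens, 1 one (place-value notation) → 2×100 + 9×10 + 1 = 291 (decimal)
Compute 3586 + 291 = 3877
Convert 3877 (decimal) → 3877 = 2048 + 1024 + 512 + 256 + 32 + 4 + 1 → 0b111100100101 (binary)
0b111100100101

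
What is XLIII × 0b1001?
Convert XLIII (Roman numeral) → 40 + 1 + 1 + 1 = 43 (decimal)
Convert 0b1001 (binary) → 8 + 1 = 9 (decimal)
Compute 43 × 9 = 387
387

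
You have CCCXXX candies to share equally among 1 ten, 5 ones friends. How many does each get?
Convert CCCXXX (Roman numeral) → 100 + 100 + 100 + 10 + 10 + 10 = 330 (decimal)
Convert 1 ten, 5 ones (place-value notation) → 1×10 + 5 = 15 (decimal)
Compute 330 ÷ 15 = 22
22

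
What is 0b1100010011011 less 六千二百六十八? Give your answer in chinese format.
Convert 0b1100010011011 (binary) → 4096 + 2048 + 128 + 16 + 8 + 2 + 1 = 6299 (decimal)
Convert 六千二百六十八 (Chinese numeral) → 6×1000 + 2×100 + 6×10 + 8 = 6268 (decimal)
Compute 6299 - 6268 = 31
Convert 31 (decimal) → 31 = 3×10 + 1 → 三十一 (Chinese numeral)
三十一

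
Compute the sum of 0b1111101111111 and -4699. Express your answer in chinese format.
Convert 0b1111101111111 (binary) → 4096 + 2048 + 1024 + 512 + 256 + 64 + 32 + 16 + 8 + 4 + 2 + 1 = 8063 (decimal)
Compute 8063 + -4699 = 3364
Convert 3364 (decimal) → 3364 = 3×1000 + 3×100 + 6×10 + 4 → 三千三百六十四 (Chinese numeral)
三千三百六十四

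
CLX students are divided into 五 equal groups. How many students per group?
Convert CLX (Roman numeral) → 100 + 50 + 10 = 160 (decimal)
Convert 五 (Chinese numeral) → 5 (decimal)
Compute 160 ÷ 5 = 32
32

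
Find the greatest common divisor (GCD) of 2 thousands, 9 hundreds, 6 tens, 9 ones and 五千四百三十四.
Convert 2 thousands, 9 hundreds, 6 tens, 9 ones (place-value notation) → 2×1000 + 9×100 + 6×10 + 9 = 2969 (decimal)
Convert 五千四百三十四 (Chinese numeral) → 5×1000 + 4×100 + 3×10 + 4 = 5434 (decimal)
Compute gcd(2969, 5434) = 1
1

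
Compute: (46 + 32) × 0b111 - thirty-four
Convert 0b111 (binary) → 4 + 2 + 1 = 7 (decimal)
Convert thirty-four (English words) → 34 (decimal)
Expression in decimal: (46 + 32) × 7 - 34
Parentheses first: 46 + 32 = 78
Multiply: 78 × 7 = 546
Subtract: 546 - 34 = 512
512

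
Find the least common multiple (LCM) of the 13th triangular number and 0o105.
Convert the 13th triangular number (triangular index) → 13×14/2 = 91 (decimal)
Convert 0o105 (octal) → 1×64 + 5 = 69 (decimal)
Compute lcm(91, 69) = 6279
6279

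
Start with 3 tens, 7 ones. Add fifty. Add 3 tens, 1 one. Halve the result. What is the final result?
Convert 3 tens, 7 ones (place-value notation) → 3×10 + 7 = 37 (decimal)
Start: 37
Convert fifty (English words) → 50 (decimal)
37 + 50 = 87
Convert 3 tens, 1 one (place-value notation) → 3×10 + 1 = 31 (decimal)
87 + 31 = 118
118 ÷ 2 = 59
59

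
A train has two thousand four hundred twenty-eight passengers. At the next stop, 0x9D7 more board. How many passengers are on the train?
Convert two thousand four hundred twenty-eight (English words) → 2×1000 + 4×100 + 28 = 2428 (decimal)
Convert 0x9D7 (hexadecimal) → 9×256 + 13×16 + 7 = 2519 (decimal)
Compute 2428 + 2519 = 4947
4947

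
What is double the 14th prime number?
The 14th prime number = 43
Compute 43 × 2 = 86
86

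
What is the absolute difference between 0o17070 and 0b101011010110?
Convert 0o17070 (octal) → 1×4096 + 7×512 + 7×8 = 7736 (decimal)
Convert 0b101011010110 (binary) → 2048 + 512 + 128 + 64 + 16 + 4 + 2 = 2774 (decimal)
Compute |7736 - 2774| = 4962
4962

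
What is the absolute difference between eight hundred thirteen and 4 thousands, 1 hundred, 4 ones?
Convert eight hundred thirteen (English words) → 8×100 + 13 = 813 (decimal)
Convert 4 thousands, 1 hundred, 4 ones (place-value notation) → 4×1000 + 1×100 + 4 = 4104 (decimal)
Compute |813 - 4104| = 3291
3291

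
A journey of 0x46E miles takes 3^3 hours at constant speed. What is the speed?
Convert 0x46E (hexadecimal) → 4×256 + 6×16 + 14 = 1134 (decimal)
Convert 3^3 (power) → 27 (decimal)
Compute 1134 ÷ 27 = 42
42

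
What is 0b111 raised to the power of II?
Convert 0b111 (binary) → 4 + 2 + 1 = 7 (decimal)
Convert II (Roman numeral) → 1 + 1 = 2 (decimal)
Compute 7 ^ 2 = 49
49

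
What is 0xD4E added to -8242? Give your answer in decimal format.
Convert 0xD4E (hexadecimal) → 13×256 + 4×16 + 14 = 3406 (decimal)
Compute 3406 + -8242 = -4836
-4836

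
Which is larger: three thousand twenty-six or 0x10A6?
Convert three thousand twenty-six (English words) → 3×1000 + 26 = 3026 (decimal)
Convert 0x10A6 (hexadecimal) → 1×4096 + 10×16 + 6 = 4262 (decimal)
Compare 3026 vs 4262: larger = 4262
4262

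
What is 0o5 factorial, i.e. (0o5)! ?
Convert 0o5 (octal) → 5 (decimal)
Compute 5! = 120
120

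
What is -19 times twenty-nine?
Convert twenty-nine (English words) → 29 (decimal)
Compute -19 × 29 = -551
-551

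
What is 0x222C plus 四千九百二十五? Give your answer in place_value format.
Convert 0x222C (hexadecimal) → 2×4096 + 2×256 + 2×16 + 12 = 8748 (decimal)
Convert 四千九百二十五 (Chinese numeral) → 4×1000 + 9×100 + 2×10 + 5 = 4925 (decimal)
Compute 8748 + 4925 = 13673
Convert 13673 (decimal) → 13673 = 13×1000 + 6×100 + 7×10 + 3 → 13 thousands, 6 hundreds, 7 tens, 3 ones (place-value notation)
13 thousands, 6 hundreds, 7 tens, 3 ones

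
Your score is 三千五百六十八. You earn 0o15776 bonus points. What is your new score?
Convert 三千五百六十八 (Chinese numeral) → 3×1000 + 5×100 + 6×10 + 8 = 3568 (decimal)
Convert 0o15776 (octal) → 1×4096 + 5×512 + 7×64 + 7×8 + 6 = 7166 (decimal)
Compute 3568 + 7166 = 10734
10734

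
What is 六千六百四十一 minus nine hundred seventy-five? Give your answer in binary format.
Convert 六千六百四十一 (Chinese numeral) → 6×1000 + 6×100 + 4×10 + 1 = 6641 (decimal)
Convert nine hundred seventy-five (English words) → 9×100 + 75 = 975 (decimal)
Compute 6641 - 975 = 5666
Convert 5666 (decimal) → 5666 = 4096 + 1024 + 512 + 32 + 2 → 0b1011000100010 (binary)
0b1011000100010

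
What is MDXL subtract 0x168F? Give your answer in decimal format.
Convert MDXL (Roman numeral) → 1000 + 500 + 40 = 1540 (decimal)
Convert 0x168F (hexadecimal) → 1×4096 + 6×256 + 8×16 + 15 = 5775 (decimal)
Compute 1540 - 5775 = -4235
-4235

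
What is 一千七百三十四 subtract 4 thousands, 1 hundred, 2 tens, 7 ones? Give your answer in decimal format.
Convert 一千七百三十四 (Chinese numeral) → 1×1000 + 7×100 + 3×10 + 4 = 1734 (decimal)
Convert 4 thousands, 1 hundred, 2 tens, 7 ones (place-value notation) → 4×1000 + 1×100 + 2×10 + 7 = 4127 (decimal)
Compute 1734 - 4127 = -2393
-2393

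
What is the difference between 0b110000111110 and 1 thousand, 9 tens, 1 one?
Convert 0b110000111110 (binary) → 2048 + 1024 + 32 + 16 + 8 + 4 + 2 = 3134 (decimal)
Convert 1 thousand, 9 tens, 1 one (place-value notation) → 1×1000 + 9×10 + 1 = 1091 (decimal)
Difference: |3134 - 1091| = 2043
2043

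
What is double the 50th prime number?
The 50th prime number = 229
Compute 229 × 2 = 458
458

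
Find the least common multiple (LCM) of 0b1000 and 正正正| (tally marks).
Convert 0b1000 (binary) → 8 (decimal)
Convert 正正正| (tally marks) → 5 + 5 + 5 + 1 = 16 (decimal)
Compute lcm(8, 16) = 16
16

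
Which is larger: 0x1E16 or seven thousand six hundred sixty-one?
Convert 0x1E16 (hexadecimal) → 1×4096 + 14×256 + 1×16 + 6 = 7702 (decimal)
Convert seven thousand six hundred sixty-one (English words) → 7×1000 + 6×100 + 61 = 7661 (decimal)
Compare 7702 vs 7661: larger = 7702
7702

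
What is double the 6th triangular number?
The 6th triangular number = 6×7/2 = 21
Compute 21 × 2 = 42
42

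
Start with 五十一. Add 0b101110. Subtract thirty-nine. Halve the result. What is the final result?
Convert 五十一 (Chinese numeral) → 5×10 + 1 = 51 (decimal)
Start: 51
Convert 0b101110 (binary) → 32 + 8 + 4 + 2 = 46 (decimal)
51 + 46 = 97
Convert thirty-nine (English words) → 39 (decimal)
97 - 39 = 58
58 ÷ 2 = 29
29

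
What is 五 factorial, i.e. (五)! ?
Convert 五 (Chinese numeral) → 5 (decimal)
Compute 5! = 120
120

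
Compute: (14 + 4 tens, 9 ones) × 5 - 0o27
Convert 4 tens, 9 ones (place-value notation) → 4×10 + 9 = 49 (decimal)
Convert 0o27 (octal) → 2×8 + 7 = 23 (decimal)
Expression in decimal: (14 + 49) × 5 - 23
Parentheses first: 14 + 49 = 63
Multiply: 63 × 5 = 315
Subtract: 315 - 23 = 292
292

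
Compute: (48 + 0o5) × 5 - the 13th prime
Convert 0o5 (octal) → 5 (decimal)
Convert the 13th prime (prime index) → 41 (decimal)
Expression in decimal: (48 + 5) × 5 - 41
Parentheses first: 48 + 5 = 53
Multiply: 53 × 5 = 265
Subtract: 265 - 41 = 224
224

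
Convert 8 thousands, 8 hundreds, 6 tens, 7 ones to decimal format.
Convert 8 thousands, 8 hundreds, 6 tens, 7 ones (place-value notation) → 8×1000 + 8×100 + 6×10 + 7 = 8867 (decimal)
8867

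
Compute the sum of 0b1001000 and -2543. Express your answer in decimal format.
Convert 0b1001000 (binary) → 64 + 8 = 72 (decimal)
Compute 72 + -2543 = -2471
-2471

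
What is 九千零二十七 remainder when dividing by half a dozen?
Convert 九千零二十七 (Chinese numeral) → 9×1000 + 2×10 + 7 = 9027 (decimal)
Convert half a dozen (colloquial) → 6 (decimal)
Compute 9027 mod 6 = 3
3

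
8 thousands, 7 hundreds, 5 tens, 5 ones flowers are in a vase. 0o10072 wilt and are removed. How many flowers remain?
Convert 8 thousands, 7 hundreds, 5 tens, 5 ones (place-value notation) → 8×1000 + 7×100 + 5×10 + 5 = 8755 (decimal)
Convert 0o10072 (octal) → 1×4096 + 7×8 + 2 = 4154 (decimal)
Compute 8755 - 4154 = 4601
4601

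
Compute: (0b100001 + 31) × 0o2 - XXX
Convert 0b100001 (binary) → 32 + 1 = 33 (decimal)
Convert 0o2 (octal) → 2 (decimal)
Convert XXX (Roman numeral) → 10 + 10 + 10 = 30 (decimal)
Expression in decimal: (33 + 31) × 2 - 30
Parentheses first: 33 + 31 = 64
Multiply: 64 × 2 = 128
Subtract: 128 - 30 = 98
98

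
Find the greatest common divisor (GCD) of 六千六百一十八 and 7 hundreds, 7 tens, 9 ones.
Convert 六千六百一十八 (Chinese numeral) → 6×1000 + 6×100 + 1×10 + 8 = 6618 (decimal)
Convert 7 hundreds, 7 tens, 9 ones (place-value notation) → 7×100 + 7×10 + 9 = 779 (decimal)
Compute gcd(6618, 779) = 1
1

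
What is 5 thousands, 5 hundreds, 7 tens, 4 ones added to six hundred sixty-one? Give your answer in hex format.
Convert 5 thousands, 5 hundreds, 7 tens, 4 ones (place-value notation) → 5×1000 + 5×100 + 7×10 + 4 = 5574 (decimal)
Convert six hundred sixty-one (English words) → 6×100 + 61 = 661 (decimal)
Compute 5574 + 661 = 6235
Convert 6235 (decimal) → 6235 = 1×4096 + 8×256 + 5×16 + 11 → 0x185B (hexadecimal)
0x185B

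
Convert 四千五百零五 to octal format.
Convert 四千五百零五 (Chinese numeral) → 4×1000 + 5×100 + 5 = 4505 (decimal)
Convert 4505 (decimal) → 4505 = 1×4096 + 6×64 + 3×8 + 1 → 0o10631 (octal)
0o10631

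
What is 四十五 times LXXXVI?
Convert 四十五 (Chinese numeral) → 4×10 + 5 = 45 (decimal)
Convert LXXXVI (Roman numeral) → 50 + 10 + 10 + 10 + 5 + 1 = 86 (decimal)
Compute 45 × 86 = 3870
3870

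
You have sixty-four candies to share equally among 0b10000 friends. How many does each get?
Convert sixty-four (English words) → 64 (decimal)
Convert 0b10000 (binary) → 16 (decimal)
Compute 64 ÷ 16 = 4
4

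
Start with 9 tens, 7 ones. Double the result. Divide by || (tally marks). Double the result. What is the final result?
Convert 9 tens, 7 ones (place-value notation) → 9×10 + 7 = 97 (decimal)
Start: 97
97 × 2 = 194
Convert || (tally marks) → 2 (decimal)
194 ÷ 2 = 97
97 × 2 = 194
194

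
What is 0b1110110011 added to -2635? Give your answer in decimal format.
Convert 0b1110110011 (binary) → 512 + 256 + 128 + 32 + 16 + 2 + 1 = 947 (decimal)
Compute 947 + -2635 = -1688
-1688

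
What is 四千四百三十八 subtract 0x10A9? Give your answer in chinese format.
Convert 四千四百三十八 (Chinese numeral) → 4×1000 + 4×100 + 3×10 + 8 = 4438 (decimal)
Convert 0x10A9 (hexadecimal) → 1×4096 + 10×16 + 9 = 4265 (decimal)
Compute 4438 - 4265 = 173
Convert 173 (decimal) → 173 = 1×100 + 7×10 + 3 → 一百七十三 (Chinese numeral)
一百七十三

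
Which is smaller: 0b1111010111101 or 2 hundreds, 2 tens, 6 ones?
Convert 0b1111010111101 (binary) → 4096 + 2048 + 1024 + 512 + 128 + 32 + 16 + 8 + 4 + 1 = 7869 (decimal)
Convert 2 hundreds, 2 tens, 6 ones (place-value notation) → 2×100 + 2×10 + 6 = 226 (decimal)
Compare 7869 vs 226: smaller = 226
226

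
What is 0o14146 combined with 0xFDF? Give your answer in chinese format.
Convert 0o14146 (octal) → 1×4096 + 4×512 + 1×64 + 4×8 + 6 = 6246 (decimal)
Convert 0xFDF (hexadecimal) → 15×256 + 13×16 + 15 = 4063 (decimal)
Compute 6246 + 4063 = 10309
Convert 10309 (decimal) → 10309 = 1×10000 + 3×100 + 9 → 一万零三百零九 (Chinese numeral)
一万零三百零九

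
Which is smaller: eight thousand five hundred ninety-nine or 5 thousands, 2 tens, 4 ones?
Convert eight thousand five hundred ninety-nine (English words) → 8×1000 + 5×100 + 99 = 8599 (decimal)
Convert 5 thousands, 2 tens, 4 ones (place-value notation) → 5×1000 + 2×10 + 4 = 5024 (decimal)
Compare 8599 vs 5024: smaller = 5024
5024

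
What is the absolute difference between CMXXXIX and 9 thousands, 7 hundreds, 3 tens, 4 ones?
Convert CMXXXIX (Roman numeral) → 900 + 10 + 10 + 10 + 9 = 939 (decimal)
Convert 9 thousands, 7 hundreds, 3 tens, 4 ones (place-value notation) → 9×1000 + 7×100 + 3×10 + 4 = 9734 (decimal)
Compute |939 - 9734| = 8795
8795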